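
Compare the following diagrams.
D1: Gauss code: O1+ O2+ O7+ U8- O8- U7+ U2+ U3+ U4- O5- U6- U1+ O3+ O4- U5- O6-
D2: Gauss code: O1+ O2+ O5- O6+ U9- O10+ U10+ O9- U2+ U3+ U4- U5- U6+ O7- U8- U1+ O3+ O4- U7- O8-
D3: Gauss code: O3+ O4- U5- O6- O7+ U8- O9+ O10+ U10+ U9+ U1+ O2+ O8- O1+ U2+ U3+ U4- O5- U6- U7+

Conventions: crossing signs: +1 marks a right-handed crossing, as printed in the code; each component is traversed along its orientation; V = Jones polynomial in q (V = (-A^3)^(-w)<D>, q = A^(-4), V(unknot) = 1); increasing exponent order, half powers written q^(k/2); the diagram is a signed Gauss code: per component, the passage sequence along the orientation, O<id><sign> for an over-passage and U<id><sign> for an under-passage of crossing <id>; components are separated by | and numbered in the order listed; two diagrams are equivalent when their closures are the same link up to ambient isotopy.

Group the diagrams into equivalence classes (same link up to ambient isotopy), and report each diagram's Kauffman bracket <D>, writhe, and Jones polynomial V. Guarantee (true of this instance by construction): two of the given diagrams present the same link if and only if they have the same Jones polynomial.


grouping into links: {D1, D2, D3}
V(D1) = 1  (w 0, c 8, <D> = 1)
D2 (bracket 1; 10 crossings at w = 0): V = 1
V(D3) = 1  [10 crossings, <D> = A^6, w = +2]
why: one V(q) for all 3 diagrams — one class (guaranteed)


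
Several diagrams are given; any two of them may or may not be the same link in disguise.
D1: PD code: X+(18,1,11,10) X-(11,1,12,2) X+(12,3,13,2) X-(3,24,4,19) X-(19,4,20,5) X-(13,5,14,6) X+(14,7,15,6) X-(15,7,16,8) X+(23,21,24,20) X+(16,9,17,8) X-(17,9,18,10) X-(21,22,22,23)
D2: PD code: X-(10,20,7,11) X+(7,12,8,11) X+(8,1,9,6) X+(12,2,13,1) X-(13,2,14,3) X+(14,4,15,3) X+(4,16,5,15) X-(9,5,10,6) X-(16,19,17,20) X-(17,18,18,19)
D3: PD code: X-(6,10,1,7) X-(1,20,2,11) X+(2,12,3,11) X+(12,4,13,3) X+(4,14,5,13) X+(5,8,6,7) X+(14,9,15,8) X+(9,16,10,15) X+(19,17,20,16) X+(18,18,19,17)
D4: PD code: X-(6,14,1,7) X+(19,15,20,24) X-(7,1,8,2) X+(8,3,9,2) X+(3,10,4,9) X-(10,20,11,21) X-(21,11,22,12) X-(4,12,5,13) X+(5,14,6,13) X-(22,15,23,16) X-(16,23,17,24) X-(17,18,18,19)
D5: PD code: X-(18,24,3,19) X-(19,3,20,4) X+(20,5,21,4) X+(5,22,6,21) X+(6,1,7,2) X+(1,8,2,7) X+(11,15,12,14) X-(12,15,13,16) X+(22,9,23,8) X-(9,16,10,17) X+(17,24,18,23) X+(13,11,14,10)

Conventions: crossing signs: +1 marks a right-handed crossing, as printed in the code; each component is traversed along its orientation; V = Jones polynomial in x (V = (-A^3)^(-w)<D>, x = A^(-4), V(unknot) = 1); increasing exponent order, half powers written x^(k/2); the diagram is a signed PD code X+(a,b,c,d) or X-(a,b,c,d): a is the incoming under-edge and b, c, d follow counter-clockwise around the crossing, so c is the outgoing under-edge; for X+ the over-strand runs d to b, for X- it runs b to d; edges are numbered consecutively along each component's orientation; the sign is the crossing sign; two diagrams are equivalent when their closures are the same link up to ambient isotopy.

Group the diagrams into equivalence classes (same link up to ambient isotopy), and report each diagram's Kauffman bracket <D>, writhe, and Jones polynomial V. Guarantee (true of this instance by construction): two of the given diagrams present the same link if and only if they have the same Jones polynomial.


classes: {D1, D4} | {D2} | {D3, D5}
V(D1) = x^-3 + x^-2 + x^-1 + 1  [12 crossings, <D> = A^-6 + A^-2 + A^2 + A^6, w = -2]
D2 (bracket A^-12 + A^-8 + A^-4 + 1; 10 crossings at w = 0): V = 1 + x + x^2 + x^3
D3 (bracket A^-2 + 2A^6 + A^14; 10 crossings at w = +6): V = x + 2x^3 + x^5
V(D4) = x^-3 + x^-2 + x^-1 + 1  [12 crossings, <D> = A^-12 + A^-8 + A^-4 + 1, w = -4]
V(D5) = x + 2x^3 + x^5  [12 crossings, <D> = A^-8 + 2 + A^8, w = +4]
insight: V(x) takes 3 values over 5 diagrams, fixing the grouping


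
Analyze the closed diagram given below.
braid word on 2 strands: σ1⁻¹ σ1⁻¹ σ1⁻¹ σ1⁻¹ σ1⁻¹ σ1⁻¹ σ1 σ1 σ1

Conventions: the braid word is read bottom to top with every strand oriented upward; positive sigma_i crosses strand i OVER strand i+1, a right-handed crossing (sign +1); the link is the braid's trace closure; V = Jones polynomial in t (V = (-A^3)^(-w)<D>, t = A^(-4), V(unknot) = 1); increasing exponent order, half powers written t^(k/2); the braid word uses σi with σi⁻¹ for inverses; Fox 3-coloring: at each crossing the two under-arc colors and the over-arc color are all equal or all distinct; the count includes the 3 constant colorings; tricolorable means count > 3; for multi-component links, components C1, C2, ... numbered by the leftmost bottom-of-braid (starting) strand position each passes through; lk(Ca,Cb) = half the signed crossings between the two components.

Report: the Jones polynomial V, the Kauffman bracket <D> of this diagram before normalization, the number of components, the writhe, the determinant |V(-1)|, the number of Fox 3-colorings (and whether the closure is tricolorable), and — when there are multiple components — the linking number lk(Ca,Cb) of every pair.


Jones polynomial: V(t) = -t^-4 + t^-3 + t^-1
<D> = -A^-5 - A^3 + A^7; writhe -3
components 1, writhe -3 (9 crossings)
3-colorings: 9 of 3^9, det 3 — tricolorable
note: det 3 = |V(-1)|; divisible by 3, so tricolorable


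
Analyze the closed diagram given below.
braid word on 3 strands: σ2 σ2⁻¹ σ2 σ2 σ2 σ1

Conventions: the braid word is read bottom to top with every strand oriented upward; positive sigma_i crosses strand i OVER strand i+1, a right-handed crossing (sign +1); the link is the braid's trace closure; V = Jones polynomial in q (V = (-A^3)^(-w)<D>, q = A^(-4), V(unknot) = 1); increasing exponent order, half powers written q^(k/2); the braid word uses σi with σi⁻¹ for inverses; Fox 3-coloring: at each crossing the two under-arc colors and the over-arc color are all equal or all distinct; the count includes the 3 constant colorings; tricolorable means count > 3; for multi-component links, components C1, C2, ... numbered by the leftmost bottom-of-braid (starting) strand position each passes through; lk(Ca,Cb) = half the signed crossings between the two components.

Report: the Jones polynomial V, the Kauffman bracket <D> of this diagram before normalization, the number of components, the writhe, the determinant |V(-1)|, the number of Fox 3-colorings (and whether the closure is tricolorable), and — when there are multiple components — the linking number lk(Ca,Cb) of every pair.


Jones polynomial: V(q) = q + q^3 - q^4
<D> = -A^-4 + 1 + A^8; writhe +4
components 1, writhe +4 (6 crossings)
3-colorings: 9 of 3^6, det 3 — tricolorable
note: w = +4 shifts under R1 moves; the (-A^3)^(-4) factor cancels that in V


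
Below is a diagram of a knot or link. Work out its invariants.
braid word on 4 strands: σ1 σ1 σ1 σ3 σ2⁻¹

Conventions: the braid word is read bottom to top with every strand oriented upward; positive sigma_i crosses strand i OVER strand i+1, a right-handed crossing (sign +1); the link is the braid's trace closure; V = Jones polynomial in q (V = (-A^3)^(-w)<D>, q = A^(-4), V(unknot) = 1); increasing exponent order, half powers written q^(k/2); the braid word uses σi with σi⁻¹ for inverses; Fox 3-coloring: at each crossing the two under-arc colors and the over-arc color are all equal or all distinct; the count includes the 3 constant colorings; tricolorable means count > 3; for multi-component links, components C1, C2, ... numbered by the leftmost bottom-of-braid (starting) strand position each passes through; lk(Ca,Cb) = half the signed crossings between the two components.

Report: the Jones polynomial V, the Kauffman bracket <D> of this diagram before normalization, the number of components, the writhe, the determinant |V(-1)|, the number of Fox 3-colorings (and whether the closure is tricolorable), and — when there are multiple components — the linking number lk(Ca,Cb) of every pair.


V(q) = q + q^3 - q^4
bracket: A^-7 - A^-3 - A^5, w = +3
1 component, writhe +3, over 5 crossings
det 3, colorings 9 of 3^5 — tricolorable
observation: the span of V is 3, forcing >= 3 crossings in any diagram


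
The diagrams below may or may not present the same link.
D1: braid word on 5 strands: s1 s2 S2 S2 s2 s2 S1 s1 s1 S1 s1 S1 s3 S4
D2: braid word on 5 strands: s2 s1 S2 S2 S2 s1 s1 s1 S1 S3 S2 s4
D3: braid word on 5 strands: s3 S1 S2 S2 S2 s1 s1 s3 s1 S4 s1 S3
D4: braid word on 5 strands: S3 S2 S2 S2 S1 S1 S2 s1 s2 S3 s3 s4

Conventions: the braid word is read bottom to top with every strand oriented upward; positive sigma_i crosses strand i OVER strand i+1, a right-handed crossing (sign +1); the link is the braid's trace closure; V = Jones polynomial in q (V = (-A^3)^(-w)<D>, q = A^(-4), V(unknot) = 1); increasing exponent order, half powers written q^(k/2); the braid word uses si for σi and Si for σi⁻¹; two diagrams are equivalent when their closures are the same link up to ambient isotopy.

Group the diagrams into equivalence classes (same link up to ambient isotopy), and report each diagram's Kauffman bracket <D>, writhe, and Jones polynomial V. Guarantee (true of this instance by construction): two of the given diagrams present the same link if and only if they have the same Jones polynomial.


grouping into links: {D1} | {D2, D3} | {D4}
V(D1) = 1  (w +2, c 14, <D> = A^6)
V(D2) = -q^-3 + q^-2 - q^-1 + 3 - q + q^2 - q^3  (w 0, c 12, <D> = -A^-12 + A^-8 - A^-4 + 3 - A^4 + A^8 - A^12)
D3 (bracket -A^-12 + A^-8 - A^-4 + 3 - A^4 + A^8 - A^12; 12 crossings at w = 0): V = -q^-3 + q^-2 - q^-1 + 3 - q + q^2 - q^3
D4 (bracket A^-8 - A^-4 + 2 - A^4 + A^8 - A^12; 12 crossings at w = -4): V = -q^-6 + q^-5 - q^-4 + 2q^-3 - q^-2 + q^-1
key observation: comparing 4 Jones polynomials yields 3 groups


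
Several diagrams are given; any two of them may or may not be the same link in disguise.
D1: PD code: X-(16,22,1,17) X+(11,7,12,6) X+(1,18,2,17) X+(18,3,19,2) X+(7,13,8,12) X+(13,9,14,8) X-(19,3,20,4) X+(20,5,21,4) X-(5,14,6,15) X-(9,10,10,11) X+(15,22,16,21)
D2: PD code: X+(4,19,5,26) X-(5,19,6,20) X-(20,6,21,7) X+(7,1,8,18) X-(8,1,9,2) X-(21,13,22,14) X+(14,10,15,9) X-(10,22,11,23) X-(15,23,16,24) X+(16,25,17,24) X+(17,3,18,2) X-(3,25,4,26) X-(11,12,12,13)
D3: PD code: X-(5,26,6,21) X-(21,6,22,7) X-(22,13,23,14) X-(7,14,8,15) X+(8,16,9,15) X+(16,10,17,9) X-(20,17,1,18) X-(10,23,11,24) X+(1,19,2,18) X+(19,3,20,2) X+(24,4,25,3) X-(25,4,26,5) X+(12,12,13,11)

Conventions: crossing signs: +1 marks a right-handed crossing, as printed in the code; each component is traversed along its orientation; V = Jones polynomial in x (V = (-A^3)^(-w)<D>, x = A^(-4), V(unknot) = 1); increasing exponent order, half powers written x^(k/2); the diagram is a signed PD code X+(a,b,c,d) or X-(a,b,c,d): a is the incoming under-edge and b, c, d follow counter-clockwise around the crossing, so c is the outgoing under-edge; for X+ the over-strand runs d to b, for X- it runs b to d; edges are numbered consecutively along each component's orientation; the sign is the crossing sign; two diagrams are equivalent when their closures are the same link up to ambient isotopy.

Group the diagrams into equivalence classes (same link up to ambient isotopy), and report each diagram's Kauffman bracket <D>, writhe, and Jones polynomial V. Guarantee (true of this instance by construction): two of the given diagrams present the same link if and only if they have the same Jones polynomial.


classes: {D1} | {D2, D3}
V(D1) = -x^(3/2) - 2x^(7/2) + x^(9/2) - x^(11/2) + x^(13/2)  [11 crossings, <D> = -A^-17 + A^-13 - A^-9 + 2A^-5 + A^3, w = +3]
V(D2) = -x^(-9/2) - x^(-5/2) + x^(-3/2) - x^(-1/2)  [13 crossings, <D> = A^-7 - A^-3 + A + A^9, w = -3]
V(D3) = -x^(-9/2) - x^(-5/2) + x^(-3/2) - x^(-1/2)  [13 crossings, <D> = A^-1 - A^3 + A^7 + A^15, w = -1]
note: 2 values of V(x) split the 3 diagrams


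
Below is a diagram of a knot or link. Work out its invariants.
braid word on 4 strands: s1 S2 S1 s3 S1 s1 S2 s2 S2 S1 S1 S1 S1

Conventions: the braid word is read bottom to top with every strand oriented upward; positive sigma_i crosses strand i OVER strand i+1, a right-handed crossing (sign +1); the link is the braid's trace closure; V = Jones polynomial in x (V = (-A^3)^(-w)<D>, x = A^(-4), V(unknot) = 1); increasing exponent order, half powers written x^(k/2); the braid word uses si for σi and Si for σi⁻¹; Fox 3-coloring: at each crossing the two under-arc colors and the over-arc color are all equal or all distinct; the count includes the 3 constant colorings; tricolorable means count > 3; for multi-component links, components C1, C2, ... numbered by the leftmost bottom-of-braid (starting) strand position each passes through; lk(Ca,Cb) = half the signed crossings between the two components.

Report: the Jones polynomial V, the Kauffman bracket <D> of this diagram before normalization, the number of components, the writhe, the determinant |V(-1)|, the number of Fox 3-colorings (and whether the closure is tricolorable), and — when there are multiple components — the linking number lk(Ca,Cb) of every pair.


V = -x^-7 + x^-6 - x^-5 + x^-4 + x^-2
<D> = -A^-7 - A + A^5 - A^9 + A^13 (w = -5)
1 component over 13 crossings, w = -5
3 Fox colorings among 3^13, |V(-1)| = 5: not tricolorable
why: |V(-1)| = 5: so not tricolorable, since 3 does not divide 5


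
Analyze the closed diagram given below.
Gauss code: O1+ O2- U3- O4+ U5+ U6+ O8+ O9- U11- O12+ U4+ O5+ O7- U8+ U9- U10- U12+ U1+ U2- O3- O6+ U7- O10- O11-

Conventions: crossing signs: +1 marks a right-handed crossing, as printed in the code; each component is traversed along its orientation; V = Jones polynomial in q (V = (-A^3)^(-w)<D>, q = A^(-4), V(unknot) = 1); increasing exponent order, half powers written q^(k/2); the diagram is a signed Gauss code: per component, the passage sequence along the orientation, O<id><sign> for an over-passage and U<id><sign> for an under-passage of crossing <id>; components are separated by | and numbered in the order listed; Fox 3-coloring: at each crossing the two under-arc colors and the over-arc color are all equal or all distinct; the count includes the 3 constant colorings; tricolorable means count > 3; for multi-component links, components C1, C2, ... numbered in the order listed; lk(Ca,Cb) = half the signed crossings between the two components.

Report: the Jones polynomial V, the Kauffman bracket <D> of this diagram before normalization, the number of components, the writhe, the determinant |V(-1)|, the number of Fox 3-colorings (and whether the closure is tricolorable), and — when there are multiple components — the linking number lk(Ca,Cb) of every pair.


Jones polynomial: V(q) = -q^-3 + 2q^-2 - 2q^-1 + 3 - 2q + 2q^2 - q^3
<D> = -A^-12 + 2A^-8 - 2A^-4 + 3 - 2A^4 + 2A^8 - A^12; writhe 0
components 1, writhe 0 (12 crossings)
3-colorings: 3 of 3^12, det 13 — not tricolorable
note: V spans 6 powers of q: at least 6 crossings in any diagram


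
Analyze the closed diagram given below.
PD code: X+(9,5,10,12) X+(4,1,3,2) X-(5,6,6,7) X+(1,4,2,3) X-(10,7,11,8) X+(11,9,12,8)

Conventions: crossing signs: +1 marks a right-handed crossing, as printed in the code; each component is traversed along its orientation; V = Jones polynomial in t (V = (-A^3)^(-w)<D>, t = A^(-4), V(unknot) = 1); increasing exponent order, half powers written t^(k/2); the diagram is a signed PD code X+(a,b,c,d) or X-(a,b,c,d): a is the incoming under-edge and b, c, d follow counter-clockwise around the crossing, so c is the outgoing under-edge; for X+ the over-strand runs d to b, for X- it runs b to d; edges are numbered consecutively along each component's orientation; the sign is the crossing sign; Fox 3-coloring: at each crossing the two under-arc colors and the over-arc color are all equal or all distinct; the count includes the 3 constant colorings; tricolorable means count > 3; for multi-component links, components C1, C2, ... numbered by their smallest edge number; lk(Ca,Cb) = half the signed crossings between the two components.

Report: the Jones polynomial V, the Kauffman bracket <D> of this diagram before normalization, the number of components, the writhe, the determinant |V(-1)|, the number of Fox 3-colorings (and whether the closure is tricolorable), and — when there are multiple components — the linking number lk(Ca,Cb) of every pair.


V = 1 + t + t^2 + t^3
<D> = A^-6 + A^-2 + A^2 + A^6 (w = +2)
3 components over 6 crossings, w = +2
lk(C1,C2): +1
lk(C1,C3) = 0
linking number lk(C2,C3) = 0
9 Fox colorings among 3^6, |V(-1)| = 0: tricolorable
why: w = +2 (over 6 crossings) is diagram-only; (-A^3)^(-2) removes it from V


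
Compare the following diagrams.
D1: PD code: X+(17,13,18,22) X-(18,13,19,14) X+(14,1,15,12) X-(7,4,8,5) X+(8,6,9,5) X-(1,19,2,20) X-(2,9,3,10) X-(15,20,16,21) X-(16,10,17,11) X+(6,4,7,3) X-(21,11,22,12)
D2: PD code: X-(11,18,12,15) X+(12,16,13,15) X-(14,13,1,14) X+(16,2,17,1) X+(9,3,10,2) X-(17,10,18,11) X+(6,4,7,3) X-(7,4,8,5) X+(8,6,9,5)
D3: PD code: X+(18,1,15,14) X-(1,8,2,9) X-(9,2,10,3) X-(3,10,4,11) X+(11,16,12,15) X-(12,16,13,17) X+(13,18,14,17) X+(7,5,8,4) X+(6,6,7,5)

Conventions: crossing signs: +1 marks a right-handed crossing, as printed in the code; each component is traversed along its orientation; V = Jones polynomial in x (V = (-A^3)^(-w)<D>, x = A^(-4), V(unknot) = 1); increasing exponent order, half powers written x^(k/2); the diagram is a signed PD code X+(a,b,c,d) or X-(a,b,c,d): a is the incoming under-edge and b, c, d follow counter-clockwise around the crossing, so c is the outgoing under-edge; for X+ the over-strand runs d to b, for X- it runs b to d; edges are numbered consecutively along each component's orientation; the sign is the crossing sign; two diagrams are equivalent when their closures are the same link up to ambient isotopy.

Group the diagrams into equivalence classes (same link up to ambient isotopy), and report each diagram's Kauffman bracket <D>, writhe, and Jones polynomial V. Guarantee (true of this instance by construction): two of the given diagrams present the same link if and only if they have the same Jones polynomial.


classes: {D1} | {D2} | {D3}
V(D1) = -x^(-5/2) - x^(-1/2)  [11 crossings, <D> = A^-7 + A, w = -3]
V(D2) = -x^(-1/2) - x^(1/2)  [9 crossings, <D> = A + A^5, w = +1]
V(D3) = x^(-7/2) - x^(-5/2) + x^(-3/2) - 2x^(-1/2) - x^(3/2)  (w +1, c 9, <D> = A^-3 + 2A^5 - A^9 + A^13 - A^17)
insight: 3 classes among 3 diagrams; unequal V(x) rules out equality


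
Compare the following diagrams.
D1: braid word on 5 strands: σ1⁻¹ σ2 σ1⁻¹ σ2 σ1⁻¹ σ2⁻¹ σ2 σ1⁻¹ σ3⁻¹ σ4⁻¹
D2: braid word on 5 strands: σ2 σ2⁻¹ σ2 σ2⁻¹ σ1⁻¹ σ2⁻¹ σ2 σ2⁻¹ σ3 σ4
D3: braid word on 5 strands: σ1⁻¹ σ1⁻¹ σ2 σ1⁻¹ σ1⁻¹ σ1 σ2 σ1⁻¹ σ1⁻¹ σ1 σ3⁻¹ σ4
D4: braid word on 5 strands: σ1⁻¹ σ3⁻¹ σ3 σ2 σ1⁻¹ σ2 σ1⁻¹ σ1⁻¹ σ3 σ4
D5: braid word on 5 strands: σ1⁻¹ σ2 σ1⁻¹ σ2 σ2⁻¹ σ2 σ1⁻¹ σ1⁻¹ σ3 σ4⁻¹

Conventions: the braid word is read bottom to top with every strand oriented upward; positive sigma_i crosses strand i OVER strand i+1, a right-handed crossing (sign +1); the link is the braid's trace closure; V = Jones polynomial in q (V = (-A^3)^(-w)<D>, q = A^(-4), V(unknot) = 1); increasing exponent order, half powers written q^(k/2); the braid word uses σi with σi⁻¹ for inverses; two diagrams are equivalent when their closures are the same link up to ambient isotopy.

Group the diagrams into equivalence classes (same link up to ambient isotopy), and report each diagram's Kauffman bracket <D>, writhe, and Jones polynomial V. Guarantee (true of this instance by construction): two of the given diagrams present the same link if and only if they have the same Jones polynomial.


grouping into links: {D1, D3, D4, D5} | {D2}
V(D1) = q^-5 - 2q^-4 + 2q^-3 - 2q^-2 + 2q^-1 - 1 + q  (w -4, c 10, <D> = A^-16 - A^-12 + 2A^-8 - 2A^-4 + 2 - 2A^4 + A^8)
D2 (bracket 1; 10 crossings at w = 0): V = 1
V(D3) = q^-5 - 2q^-4 + 2q^-3 - 2q^-2 + 2q^-1 - 1 + q  [12 crossings, <D> = A^-10 - A^-6 + 2A^-2 - 2A^2 + 2A^6 - 2A^10 + A^14, w = -2]
V(D4) = q^-5 - 2q^-4 + 2q^-3 - 2q^-2 + 2q^-1 - 1 + q  (w 0, c 10, <D> = A^-4 - 1 + 2A^4 - 2A^8 + 2A^12 - 2A^16 + A^20)
V(D5) = q^-5 - 2q^-4 + 2q^-3 - 2q^-2 + 2q^-1 - 1 + q  [10 crossings, <D> = A^-10 - A^-6 + 2A^-2 - 2A^2 + 2A^6 - 2A^10 + A^14, w = -2]
key observation: comparing 5 Jones polynomials yields 2 groups


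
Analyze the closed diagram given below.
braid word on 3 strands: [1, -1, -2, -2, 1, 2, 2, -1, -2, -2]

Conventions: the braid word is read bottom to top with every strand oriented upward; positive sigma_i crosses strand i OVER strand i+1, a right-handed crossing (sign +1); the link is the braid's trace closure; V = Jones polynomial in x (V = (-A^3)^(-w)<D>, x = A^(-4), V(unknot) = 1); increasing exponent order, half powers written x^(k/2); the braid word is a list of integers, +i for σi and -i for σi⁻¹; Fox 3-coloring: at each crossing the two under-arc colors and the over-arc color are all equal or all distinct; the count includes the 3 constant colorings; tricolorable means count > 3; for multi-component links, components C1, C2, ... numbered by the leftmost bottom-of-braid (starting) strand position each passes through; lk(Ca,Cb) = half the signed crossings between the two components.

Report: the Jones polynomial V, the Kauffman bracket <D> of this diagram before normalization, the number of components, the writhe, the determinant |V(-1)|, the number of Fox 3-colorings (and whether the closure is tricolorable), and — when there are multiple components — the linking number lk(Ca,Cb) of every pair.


V(x) = x^-5 - x^-4 + 2x^-3 - x^-2 + 2x^-1 + x
bracket: A^-10 + 2A^-2 - A^2 + 2A^6 - A^10 + A^14, w = -2
3 components, writhe -2, over 10 crossings
lk(C1,C2) = 0
linking number lk(C1,C3) = +1
lk(C2,C3): -2
det 8, colorings 3 of 3^10 — not tricolorable
observation: summing lk over 3 pairs gives -1


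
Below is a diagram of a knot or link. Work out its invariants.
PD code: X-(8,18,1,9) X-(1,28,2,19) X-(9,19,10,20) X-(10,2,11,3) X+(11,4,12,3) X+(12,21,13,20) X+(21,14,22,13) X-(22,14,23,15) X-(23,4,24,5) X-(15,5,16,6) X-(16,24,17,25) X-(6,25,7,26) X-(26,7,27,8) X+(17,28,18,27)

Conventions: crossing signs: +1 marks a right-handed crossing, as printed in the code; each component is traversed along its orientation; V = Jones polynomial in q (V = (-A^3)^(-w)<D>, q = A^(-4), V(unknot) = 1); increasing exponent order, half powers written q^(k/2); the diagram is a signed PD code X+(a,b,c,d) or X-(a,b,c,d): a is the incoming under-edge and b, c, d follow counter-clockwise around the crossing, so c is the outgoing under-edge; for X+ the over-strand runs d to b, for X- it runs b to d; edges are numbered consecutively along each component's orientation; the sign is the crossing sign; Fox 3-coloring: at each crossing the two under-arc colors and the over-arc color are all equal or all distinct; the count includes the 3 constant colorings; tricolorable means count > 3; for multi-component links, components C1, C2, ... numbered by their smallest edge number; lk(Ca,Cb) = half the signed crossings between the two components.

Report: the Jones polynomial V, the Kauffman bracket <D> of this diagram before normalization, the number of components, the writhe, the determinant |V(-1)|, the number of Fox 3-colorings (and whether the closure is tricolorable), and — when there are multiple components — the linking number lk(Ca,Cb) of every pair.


V = q^-8 - q^-7 + 2q^-6 - q^-5 + 2q^-4 + q^-2
<D> = A^-10 + 2A^-2 - A^2 + 2A^6 - A^10 + A^14 (w = -6)
3 components over 14 crossings, w = -6
lk(C1,C2): -1
lk(C1,C3) = -2
linking number lk(C2,C3) = 0
3 Fox colorings among 3^14, |V(-1)| = 8: not tricolorable
why: det 8 = |V(-1)|; not divisible by 3, so not tricolorable


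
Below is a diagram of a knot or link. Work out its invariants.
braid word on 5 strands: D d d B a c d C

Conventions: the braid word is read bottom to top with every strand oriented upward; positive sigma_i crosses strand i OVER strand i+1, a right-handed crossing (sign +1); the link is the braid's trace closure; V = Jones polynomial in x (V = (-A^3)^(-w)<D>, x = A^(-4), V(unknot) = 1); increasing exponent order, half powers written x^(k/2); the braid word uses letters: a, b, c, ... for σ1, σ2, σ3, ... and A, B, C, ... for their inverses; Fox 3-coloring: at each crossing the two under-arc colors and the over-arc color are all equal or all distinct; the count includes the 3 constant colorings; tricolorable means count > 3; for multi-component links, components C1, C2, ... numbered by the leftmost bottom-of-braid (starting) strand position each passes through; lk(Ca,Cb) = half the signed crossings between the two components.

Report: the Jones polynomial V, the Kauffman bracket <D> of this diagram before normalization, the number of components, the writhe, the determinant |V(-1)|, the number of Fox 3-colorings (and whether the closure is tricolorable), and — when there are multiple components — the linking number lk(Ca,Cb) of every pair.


Jones polynomial: V(x) = 1
<D> = A^6; writhe +2
components 1, writhe +2 (8 crossings)
3-colorings: 3 of 3^8, det 1 — not tricolorable
note: |V(-1)| = 1: so not tricolorable, since 3 does not divide 1


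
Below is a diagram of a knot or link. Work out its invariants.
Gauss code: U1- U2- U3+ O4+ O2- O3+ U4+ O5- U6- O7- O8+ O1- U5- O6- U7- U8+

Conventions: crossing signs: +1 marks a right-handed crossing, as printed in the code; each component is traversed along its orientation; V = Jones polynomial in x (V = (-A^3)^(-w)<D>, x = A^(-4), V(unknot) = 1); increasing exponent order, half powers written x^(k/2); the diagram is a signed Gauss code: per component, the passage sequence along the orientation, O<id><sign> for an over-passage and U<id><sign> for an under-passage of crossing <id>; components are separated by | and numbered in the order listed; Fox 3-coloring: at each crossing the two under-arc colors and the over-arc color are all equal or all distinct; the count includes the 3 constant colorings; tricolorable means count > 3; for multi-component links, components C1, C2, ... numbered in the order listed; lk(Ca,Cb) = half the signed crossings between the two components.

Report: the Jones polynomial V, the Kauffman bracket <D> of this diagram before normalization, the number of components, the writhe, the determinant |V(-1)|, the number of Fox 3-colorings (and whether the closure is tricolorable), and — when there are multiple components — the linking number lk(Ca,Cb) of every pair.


V = -x^-4 + x^-3 + x^-1
<D> = A^-2 + A^6 - A^10 (w = -2)
1 component over 8 crossings, w = -2
9 Fox colorings among 3^8, |V(-1)| = 3: tricolorable
why: V spans 3 powers of x: at least 3 crossings in any diagram


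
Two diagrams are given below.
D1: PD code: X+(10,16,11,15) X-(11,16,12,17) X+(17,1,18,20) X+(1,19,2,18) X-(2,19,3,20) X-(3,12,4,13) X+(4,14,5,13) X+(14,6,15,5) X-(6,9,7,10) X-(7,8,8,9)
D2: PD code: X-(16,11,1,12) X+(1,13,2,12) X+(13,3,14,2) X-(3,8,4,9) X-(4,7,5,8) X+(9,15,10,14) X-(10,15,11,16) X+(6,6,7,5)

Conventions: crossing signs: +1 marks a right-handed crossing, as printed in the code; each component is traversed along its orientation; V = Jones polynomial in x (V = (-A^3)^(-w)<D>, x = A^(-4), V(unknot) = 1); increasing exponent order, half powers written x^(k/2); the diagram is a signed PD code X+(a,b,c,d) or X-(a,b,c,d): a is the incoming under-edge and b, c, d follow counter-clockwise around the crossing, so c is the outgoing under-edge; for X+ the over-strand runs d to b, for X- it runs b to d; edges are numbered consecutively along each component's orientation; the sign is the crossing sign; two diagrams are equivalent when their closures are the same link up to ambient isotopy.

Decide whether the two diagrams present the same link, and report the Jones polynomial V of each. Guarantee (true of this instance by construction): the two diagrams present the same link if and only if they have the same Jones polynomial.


equivalent: yes
D1 (bracket 1; 10 crossings at w = 0): V = 1
V(D2) = 1  (w 0, c 8, <D> = 1)
key observation: from 10 to 8 crossings by R-moves: one link, two diagrams


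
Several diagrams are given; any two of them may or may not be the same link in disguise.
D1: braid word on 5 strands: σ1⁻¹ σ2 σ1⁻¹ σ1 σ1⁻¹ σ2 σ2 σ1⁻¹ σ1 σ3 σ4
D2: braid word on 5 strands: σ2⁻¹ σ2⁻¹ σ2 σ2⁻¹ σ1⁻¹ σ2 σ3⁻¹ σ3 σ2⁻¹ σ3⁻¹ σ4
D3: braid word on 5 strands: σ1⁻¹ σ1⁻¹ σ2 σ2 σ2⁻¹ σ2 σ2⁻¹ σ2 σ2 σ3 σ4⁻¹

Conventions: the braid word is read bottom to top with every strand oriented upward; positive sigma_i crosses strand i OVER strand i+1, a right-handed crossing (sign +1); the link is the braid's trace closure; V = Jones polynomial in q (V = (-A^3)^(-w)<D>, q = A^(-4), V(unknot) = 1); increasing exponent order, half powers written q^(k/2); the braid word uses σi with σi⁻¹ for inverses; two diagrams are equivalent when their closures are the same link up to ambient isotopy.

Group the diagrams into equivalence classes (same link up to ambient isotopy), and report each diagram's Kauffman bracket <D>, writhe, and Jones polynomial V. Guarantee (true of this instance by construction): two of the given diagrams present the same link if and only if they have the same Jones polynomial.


grouping into links: {D1} | {D2} | {D3}
V(D1) = -q^(-3/2) + q^(-1/2) - 2q^(1/2) + q^(3/2) - 2q^(5/2) + q^(7/2)  (w +3, c 11, <D> = -A^-5 + 2A^-1 - A^3 + 2A^7 - A^11 + A^15)
D2 (bracket A^-7 + A; 11 crossings at w = -3): V = -q^(-5/2) - q^(-1/2)
V(D3) = -q^(-3/2) - 2q^(1/2) + q^(3/2) - q^(5/2) + q^(7/2)  (w +1, c 11, <D> = -A^-11 + A^-7 - A^-3 + 2A + A^9)
key observation: 3 values of V(q) split the 3 diagrams


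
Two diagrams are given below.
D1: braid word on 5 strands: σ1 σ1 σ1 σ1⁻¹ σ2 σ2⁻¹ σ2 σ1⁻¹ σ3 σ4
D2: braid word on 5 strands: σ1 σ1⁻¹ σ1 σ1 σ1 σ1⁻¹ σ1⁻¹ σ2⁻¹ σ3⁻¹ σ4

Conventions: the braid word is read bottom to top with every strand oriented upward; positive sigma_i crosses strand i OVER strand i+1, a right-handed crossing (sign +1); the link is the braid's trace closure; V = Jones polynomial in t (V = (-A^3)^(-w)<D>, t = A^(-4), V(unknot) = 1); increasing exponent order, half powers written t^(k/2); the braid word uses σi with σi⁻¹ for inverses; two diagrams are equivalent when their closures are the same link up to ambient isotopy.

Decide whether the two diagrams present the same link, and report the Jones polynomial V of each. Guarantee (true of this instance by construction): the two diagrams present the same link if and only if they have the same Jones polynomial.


equivalent: yes
D1 (bracket A^12; 10 crossings at w = +4): V = 1
V(D2) = 1  (w 0, c 10, <D> = 1)
key observation: all 2 diagrams share one V(t), hence one class


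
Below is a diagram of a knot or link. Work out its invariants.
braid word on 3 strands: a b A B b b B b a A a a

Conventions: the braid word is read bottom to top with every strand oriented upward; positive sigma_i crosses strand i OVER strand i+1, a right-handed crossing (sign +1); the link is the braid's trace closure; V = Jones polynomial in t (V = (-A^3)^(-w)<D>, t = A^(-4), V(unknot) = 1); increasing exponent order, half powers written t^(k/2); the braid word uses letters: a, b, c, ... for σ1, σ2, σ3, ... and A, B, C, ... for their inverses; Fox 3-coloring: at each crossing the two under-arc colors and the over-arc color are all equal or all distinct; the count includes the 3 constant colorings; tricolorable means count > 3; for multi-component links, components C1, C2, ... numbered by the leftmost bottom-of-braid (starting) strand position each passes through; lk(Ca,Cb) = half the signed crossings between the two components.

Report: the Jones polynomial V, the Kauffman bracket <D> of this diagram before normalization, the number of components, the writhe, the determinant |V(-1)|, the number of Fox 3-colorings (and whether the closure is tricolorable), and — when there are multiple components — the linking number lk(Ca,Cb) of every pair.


Jones polynomial: V(t) = t - t^2 + 2t^3 - t^4 + t^5 - t^6
<D> = -A^-12 + A^-8 - A^-4 + 2 - A^4 + A^8; writhe +4
components 1, writhe +4 (12 crossings)
3-colorings: 3 of 3^12, det 7 — not tricolorable
note: |V(-1)| = 7: so not tricolorable, since 3 does not divide 7


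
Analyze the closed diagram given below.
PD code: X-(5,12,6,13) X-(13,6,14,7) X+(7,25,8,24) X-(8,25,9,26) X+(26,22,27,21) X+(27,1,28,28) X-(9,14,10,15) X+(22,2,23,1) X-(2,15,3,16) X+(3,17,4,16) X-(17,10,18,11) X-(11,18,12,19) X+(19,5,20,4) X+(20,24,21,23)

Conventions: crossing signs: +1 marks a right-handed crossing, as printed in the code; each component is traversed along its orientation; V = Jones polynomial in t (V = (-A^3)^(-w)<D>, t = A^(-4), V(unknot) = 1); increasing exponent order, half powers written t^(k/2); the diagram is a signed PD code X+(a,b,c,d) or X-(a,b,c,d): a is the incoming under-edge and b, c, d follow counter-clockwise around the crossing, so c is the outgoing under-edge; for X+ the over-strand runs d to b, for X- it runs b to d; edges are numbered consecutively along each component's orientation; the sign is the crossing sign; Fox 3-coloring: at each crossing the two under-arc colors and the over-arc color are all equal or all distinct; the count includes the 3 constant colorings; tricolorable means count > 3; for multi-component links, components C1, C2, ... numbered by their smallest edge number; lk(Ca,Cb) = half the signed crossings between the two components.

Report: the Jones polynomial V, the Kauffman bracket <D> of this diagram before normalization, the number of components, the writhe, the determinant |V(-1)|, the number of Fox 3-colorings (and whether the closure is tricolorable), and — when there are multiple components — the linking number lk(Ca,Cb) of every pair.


V(t) = -t^-6 + t^-5 - 2t^-4 + 3t^-3 - 2t^-2 + 3t^-1 - 1 + t - t^2
bracket: -A^-8 + A^-4 - 1 + 3A^4 - 2A^8 + 3A^12 - 2A^16 + A^20 - A^24, w = 0
1 component, writhe 0, over 14 crossings
det 15, colorings 9 of 3^14 — tricolorable
observation: the span of V is 8, forcing >= 8 crossings in any diagram


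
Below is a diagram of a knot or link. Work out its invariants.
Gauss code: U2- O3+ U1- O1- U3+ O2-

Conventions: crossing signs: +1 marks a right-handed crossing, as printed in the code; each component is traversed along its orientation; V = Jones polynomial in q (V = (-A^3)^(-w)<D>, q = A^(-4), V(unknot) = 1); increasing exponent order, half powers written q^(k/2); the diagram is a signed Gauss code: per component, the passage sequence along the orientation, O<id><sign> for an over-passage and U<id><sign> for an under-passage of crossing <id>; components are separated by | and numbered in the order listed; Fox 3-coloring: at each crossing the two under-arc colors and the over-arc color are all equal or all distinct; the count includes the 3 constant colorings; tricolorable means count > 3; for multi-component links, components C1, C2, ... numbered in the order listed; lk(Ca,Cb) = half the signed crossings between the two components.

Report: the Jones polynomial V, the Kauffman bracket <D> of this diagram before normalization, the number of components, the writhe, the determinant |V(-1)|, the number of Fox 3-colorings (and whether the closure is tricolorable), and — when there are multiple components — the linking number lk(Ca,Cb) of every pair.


V = 1
<D> = -A^-3 (w = -1)
1 component over 3 crossings, w = -1
3 Fox colorings among 3^3, |V(-1)| = 1: not tricolorable
why: det 1 = |V(-1)|; not divisible by 3, so not tricolorable


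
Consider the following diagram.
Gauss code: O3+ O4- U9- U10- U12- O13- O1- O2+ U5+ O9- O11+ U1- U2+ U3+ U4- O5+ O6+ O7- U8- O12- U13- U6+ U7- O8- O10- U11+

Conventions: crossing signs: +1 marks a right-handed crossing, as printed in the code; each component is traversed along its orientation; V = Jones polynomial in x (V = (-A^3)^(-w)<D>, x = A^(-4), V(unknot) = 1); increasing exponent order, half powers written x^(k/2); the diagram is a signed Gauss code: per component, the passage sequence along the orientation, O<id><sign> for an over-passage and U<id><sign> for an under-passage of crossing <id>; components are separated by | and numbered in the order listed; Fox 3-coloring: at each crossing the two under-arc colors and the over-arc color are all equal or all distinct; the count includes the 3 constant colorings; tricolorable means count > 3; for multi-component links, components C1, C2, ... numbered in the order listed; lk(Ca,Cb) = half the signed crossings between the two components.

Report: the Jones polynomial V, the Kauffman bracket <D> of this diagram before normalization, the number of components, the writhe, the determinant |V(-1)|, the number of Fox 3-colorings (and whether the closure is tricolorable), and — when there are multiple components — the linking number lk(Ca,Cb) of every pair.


V = -x^-4 + x^-3 + x^-1
<D> = -A^-5 - A^3 + A^7 (w = -3)
1 component over 13 crossings, w = -3
9 Fox colorings among 3^13, |V(-1)| = 3: tricolorable
why: |V(-1)| = 3: so tricolorable, since 3 divides 3


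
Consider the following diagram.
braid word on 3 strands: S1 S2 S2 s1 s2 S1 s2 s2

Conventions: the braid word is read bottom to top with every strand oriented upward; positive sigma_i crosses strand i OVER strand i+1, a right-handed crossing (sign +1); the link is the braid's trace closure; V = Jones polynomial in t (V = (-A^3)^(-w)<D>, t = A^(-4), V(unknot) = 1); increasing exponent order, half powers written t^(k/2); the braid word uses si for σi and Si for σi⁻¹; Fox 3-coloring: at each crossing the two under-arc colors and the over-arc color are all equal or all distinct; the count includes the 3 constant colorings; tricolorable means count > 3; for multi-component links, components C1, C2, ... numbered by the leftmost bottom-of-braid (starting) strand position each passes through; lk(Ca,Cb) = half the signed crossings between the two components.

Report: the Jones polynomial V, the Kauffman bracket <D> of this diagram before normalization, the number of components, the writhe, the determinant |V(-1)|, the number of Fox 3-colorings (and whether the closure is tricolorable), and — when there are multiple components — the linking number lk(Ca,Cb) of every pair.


Jones polynomial: V(t) = -t^-3 + t^-2 - t^-1 + 3 - t + t^2 - t^3
<D> = -A^-12 + A^-8 - A^-4 + 3 - A^4 + A^8 - A^12; writhe 0
components 1, writhe 0 (8 crossings)
3-colorings: 27 of 3^8, det 9 — tricolorable
note: |V(-1)| = 9: so tricolorable, since 3 divides 9


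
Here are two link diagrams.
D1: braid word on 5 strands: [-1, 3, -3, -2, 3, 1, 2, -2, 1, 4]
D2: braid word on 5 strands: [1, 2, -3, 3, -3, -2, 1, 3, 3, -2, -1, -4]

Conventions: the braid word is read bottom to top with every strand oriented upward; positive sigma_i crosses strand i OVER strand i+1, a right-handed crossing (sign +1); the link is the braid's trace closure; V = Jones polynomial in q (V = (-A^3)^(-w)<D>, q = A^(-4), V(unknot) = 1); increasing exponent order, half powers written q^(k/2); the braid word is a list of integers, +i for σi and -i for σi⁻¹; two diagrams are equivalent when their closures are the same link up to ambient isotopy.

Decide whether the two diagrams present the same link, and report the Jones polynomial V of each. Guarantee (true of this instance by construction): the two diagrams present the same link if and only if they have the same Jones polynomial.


same link: yes
V(D1) = 1  [10 crossings, <D> = A^6, w = +2]
V(D2) = 1  (w 0, c 12, <D> = 1)
note: all 2 diagrams share one V(q), hence one class


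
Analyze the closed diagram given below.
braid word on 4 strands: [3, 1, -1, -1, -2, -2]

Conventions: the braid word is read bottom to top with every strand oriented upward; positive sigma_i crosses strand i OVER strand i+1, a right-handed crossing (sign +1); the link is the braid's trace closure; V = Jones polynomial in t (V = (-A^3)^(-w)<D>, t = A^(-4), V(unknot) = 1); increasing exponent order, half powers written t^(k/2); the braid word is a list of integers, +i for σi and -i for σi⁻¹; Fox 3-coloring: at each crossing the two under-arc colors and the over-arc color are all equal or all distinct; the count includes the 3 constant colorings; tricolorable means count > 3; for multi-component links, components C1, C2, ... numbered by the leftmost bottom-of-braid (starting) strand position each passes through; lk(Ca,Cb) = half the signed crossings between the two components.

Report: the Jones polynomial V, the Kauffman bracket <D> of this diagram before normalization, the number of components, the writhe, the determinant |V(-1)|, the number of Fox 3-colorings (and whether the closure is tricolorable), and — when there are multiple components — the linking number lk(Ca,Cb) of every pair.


V(t) = -t^(-5/2) - t^(-1/2)
bracket: -A^-4 - A^4, w = -2
2 components, writhe -2, over 6 crossings
lk(C1,C2) = -1
det 2, colorings 3 of 3^6 — not tricolorable
observation: the 1 component pair carries total linking -1
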